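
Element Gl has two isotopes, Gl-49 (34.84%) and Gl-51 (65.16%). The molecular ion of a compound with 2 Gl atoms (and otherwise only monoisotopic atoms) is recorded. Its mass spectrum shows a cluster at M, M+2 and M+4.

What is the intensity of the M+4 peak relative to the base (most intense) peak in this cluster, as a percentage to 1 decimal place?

Binomial terms of (0.3484 + 0.6516)^2: M 0.1214, M+2 0.4540, M+4 0.4246 → M+2 is the base peak.
P(M+2) = C(2,1) × 0.3484^1 × 0.6516^1 = 2 × 0.3484 × 0.6516 = 0.454035 (base)
P(M+4) = C(2,2) × 0.3484^0 × 0.6516^2 = 1 × 1.0000 × 0.42458256 = 0.424583
Relative intensity = 0.424583 / 0.454035 × 100 = 93.5

93.5%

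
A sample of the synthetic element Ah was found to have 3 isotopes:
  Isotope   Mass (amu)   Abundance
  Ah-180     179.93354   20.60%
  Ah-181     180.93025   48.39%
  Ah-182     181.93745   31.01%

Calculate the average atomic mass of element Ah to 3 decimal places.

181.037 amu

The abundance-weighted mean is 0.2060 × 179.93354 + 0.4839 × 180.93025 + 0.3101 × 181.93745
= 37.066309 + 87.552148 + 56.418803 = 181.037260 amu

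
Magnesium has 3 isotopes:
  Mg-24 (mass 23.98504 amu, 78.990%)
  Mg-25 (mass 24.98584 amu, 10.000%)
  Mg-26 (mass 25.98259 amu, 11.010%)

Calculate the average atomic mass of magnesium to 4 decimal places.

24.3051 amu

Weight each isotope mass by its fractional abundance: 0.78990 × 23.98504 + 0.10000 × 24.98584 + 0.11010 × 25.98259
= 18.945783 + 2.498584 + 2.860683 = 24.305050 amu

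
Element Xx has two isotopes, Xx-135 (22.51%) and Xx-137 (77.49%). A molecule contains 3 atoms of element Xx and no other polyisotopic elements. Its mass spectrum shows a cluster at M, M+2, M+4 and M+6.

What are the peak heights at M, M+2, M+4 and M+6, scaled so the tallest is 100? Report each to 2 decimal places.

Expanding (0.2251 + 0.7749)^3:
P(M) = 0.2251^3 = 0.011406
P(M+2) = 3 × 0.2251^2 × 0.7749^1 = 0.117793
P(M+4) = 3 × 0.2251^1 × 0.7749^2 = 0.405497
P(M+6) = 0.7749^3 = 0.465304
The M+6 peak is largest (0.465304); scaling to 100 gives 2.45 : 25.32 : 87.15 : 100.00.

2.45 : 25.32 : 87.15 : 100.00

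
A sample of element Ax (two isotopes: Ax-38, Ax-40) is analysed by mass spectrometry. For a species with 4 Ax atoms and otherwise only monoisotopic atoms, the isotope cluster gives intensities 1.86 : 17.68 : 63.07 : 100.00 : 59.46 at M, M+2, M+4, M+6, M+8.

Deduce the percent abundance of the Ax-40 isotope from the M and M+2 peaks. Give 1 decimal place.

70.4%

Let p = fractional abundance of Ax-38. I(M+2)/I(M) = [C(4,1)·p^3·(1−p)] / p^4 = 4·(1−p)/p = 17.68/1.86 = 9.5054
(1−p)/p = 9.5054/4 = 2.3763  ⇒  p = 1/(1 + 2.3763) = 0.2962
Ax-38: 29.6%, Ax-40: 70.4%.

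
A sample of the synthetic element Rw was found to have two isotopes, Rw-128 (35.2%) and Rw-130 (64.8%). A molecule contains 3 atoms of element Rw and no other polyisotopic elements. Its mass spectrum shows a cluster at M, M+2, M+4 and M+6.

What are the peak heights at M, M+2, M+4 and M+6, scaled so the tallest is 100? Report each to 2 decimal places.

The 3 Rw atoms are independent, so intensities follow the terms of (0.352 + 0.648)^3.
P(M) = 0.352^3 = 0.043614
P(M+2) = 3 × 0.352^2 × 0.648^1 = 0.240869
P(M+4) = 3 × 0.352^1 × 0.648^2 = 0.443419
P(M+6) = 0.648^3 = 0.272098
The M+4 peak is largest (0.443419); scaling to 100 gives 9.84 : 54.32 : 100.00 : 61.36.

9.84 : 54.32 : 100.00 : 61.36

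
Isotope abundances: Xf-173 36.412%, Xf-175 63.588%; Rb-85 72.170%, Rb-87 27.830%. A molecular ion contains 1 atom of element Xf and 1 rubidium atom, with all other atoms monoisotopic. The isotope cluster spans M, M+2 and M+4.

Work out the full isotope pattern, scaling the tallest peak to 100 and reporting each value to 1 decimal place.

46.9 : 100.0 : 31.6

Element Xf pattern (n=1): 0.36412 : 0.63588
Rubidium pattern (n=1): 0.7217 : 0.2783
Convolve the two distributions (both contribute in 2-u steps):
  M: 0.36412×0.7217 = 0.262785
  M+2: 0.36412×0.2783 + 0.63588×0.7217 = 0.560249
  M+4: 0.63588×0.2783 = 0.176965
Scale to base peak (0.560249) = 100: 46.9 : 100.0 : 31.6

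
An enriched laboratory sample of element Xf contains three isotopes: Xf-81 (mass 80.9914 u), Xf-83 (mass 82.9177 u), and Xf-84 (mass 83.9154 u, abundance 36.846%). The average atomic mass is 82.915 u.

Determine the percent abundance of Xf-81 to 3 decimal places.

The remaining 63.154% is split between Xf-81 (fraction x) and Xf-83 (fraction 0.63154 − x).
Substituting: 80.9914x + 82.9177(0.63154 − x) = 51.995531716
(80.9914 − 82.9177)x = -0.370312542  ⇒  x = 0.19224, y = 0.43930
Xf-81: 19.224%, Xf-83: 43.930%.

19.224%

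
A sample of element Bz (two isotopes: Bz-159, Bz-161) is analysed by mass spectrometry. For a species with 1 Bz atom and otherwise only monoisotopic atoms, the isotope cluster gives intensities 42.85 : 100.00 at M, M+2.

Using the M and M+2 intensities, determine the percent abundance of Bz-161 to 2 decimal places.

70.00%

Write p for the Bz-159 fraction. I(M+2)/I(M) = [C(1,1)·p^0·(1−p)] / p^1 = 1·(1−p)/p = 100.00/42.85 = 2.3337
(1−p)/p = 2.3337/1 = 2.3337  ⇒  p = 1/(1 + 2.3337) = 0.3000
Bz-159: 30.00%, Bz-161: 70.00%.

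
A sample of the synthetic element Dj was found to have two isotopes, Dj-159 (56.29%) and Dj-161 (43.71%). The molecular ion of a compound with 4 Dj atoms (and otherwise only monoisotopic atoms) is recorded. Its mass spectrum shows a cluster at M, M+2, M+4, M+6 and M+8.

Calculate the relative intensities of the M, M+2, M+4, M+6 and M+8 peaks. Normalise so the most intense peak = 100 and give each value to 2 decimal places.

The 4 Dj atoms are independent, so intensities follow the terms of (0.5629 + 0.4371)^4.
P(M) = 0.5629^4 = 0.100398
P(M+2) = 4 × 0.5629^3 × 0.4371^1 = 0.311842
P(M+4) = 6 × 0.5629^2 × 0.4371^2 = 0.363225
P(M+6) = 4 × 0.5629^1 × 0.4371^3 = 0.188033
P(M+8) = 0.4371^4 = 0.036503
The M+4 peak is largest (0.363225); scaling to 100 gives 27.64 : 85.85 : 100.00 : 51.77 : 10.05.

27.64 : 85.85 : 100.00 : 51.77 : 10.05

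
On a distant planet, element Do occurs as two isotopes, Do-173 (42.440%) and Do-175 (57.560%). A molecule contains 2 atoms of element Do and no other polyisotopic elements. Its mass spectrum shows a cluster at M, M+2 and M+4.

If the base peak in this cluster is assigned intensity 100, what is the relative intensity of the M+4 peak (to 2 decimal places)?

67.81

Term probabilities: M 0.1801, M+2 0.4886, M+4 0.3313. Base peak = M+2.
P(M+2) = C(2,1) × 0.42440^1 × 0.57560^1 = 2 × 0.4244 × 0.5756 = 0.488569 (base)
P(M+4) = C(2,2) × 0.42440^0 × 0.57560^2 = 1 × 1.0000 × 0.33131536 = 0.331315
Relative intensity = 0.331315 / 0.488569 × 100 = 67.81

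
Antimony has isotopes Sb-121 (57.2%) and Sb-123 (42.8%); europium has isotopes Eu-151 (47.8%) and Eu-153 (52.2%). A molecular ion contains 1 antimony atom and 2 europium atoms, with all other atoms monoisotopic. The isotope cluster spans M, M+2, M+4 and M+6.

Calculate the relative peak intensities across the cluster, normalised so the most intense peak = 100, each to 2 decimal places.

Antimony pattern (n=1): 0.5720 : 0.4280
Europium pattern (n=2): 0.228484 : 0.499032 : 0.272484
Convolve the two distributions (both contribute in 2-u steps):
  M: 0.5720×0.228484 = 0.130693
  M+2: 0.5720×0.499032 + 0.4280×0.228484 = 0.383237
  M+4: 0.5720×0.272484 + 0.4280×0.499032 = 0.369447
  M+6: 0.4280×0.272484 = 0.116623
Scale to base peak (0.383237) = 100: 34.10 : 100.00 : 96.40 : 30.43

34.10 : 100.00 : 96.40 : 30.43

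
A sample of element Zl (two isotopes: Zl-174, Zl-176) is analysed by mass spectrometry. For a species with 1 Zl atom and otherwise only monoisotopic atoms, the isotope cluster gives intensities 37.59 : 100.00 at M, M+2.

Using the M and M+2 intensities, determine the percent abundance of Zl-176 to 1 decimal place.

72.7%

Write p for the Zl-174 fraction. I(M+2)/I(M) = [C(1,1)·p^0·(1−p)] / p^1 = 1·(1−p)/p = 100.00/37.59 = 2.6603
(1−p)/p = 2.6603/1 = 2.6603  ⇒  p = 1/(1 + 2.6603) = 0.2732
Zl-174: 27.3%, Zl-176: 72.7%.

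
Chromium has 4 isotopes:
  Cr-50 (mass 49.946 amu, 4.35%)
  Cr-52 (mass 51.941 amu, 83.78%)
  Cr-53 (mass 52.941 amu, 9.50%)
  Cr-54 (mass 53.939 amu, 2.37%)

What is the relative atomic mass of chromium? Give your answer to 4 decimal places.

Average mass = Σ (abundance × isotope mass) = 0.0435 × 49.946 + 0.8378 × 51.941 + 0.0950 × 52.941 + 0.0237 × 53.939
= 2.17265 + 43.51617 + 5.02940 + 1.27835 = 51.99657 amu

51.9966 amu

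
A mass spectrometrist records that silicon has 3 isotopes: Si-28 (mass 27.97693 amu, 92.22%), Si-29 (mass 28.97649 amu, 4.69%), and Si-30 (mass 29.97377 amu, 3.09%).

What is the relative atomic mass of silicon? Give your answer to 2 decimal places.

28.09 amu

The abundance-weighted mean is 0.9222 × 27.97693 + 0.0469 × 28.97649 + 0.0309 × 29.97377
= 25.800325 + 1.358997 + 0.926189 = 28.085511 amu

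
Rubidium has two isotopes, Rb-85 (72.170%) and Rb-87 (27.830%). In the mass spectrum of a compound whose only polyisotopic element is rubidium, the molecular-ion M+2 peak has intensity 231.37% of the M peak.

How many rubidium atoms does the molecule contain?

With n Rb atoms, P(M+2)/P(M) = C(n,1)·p^(n−1)q / p^n = n·q/p = n · 0.27830/0.72170.
n = 2.3137 × 0.72170/0.27830 = 6.00 ≈ 6

6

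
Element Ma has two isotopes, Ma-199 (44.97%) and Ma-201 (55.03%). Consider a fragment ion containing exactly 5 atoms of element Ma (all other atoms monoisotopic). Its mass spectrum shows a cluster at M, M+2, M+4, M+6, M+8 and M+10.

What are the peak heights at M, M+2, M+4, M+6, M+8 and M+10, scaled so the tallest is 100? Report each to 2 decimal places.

Each Ma atom is independently Ma-199 (p = 0.4497) or Ma-201 (q = 0.5503); the cluster is the binomial expansion (p + q)^5.
P(M) = 0.4497^5 = 0.018391
P(M+2) = 5 × 0.4497^4 × 0.5503^1 = 0.112528
P(M+4) = 10 × 0.4497^3 × 0.5503^2 = 0.275402
P(M+6) = 10 × 0.4497^2 × 0.5503^3 = 0.337011
P(M+8) = 5 × 0.4497^1 × 0.5503^4 = 0.206201
P(M+10) = 0.5503^5 = 0.050466
The M+6 peak is largest (0.337011); scaling to 100 gives 5.46 : 33.39 : 81.72 : 100.00 : 61.19 : 14.97.

5.46 : 33.39 : 81.72 : 100.00 : 61.19 : 14.97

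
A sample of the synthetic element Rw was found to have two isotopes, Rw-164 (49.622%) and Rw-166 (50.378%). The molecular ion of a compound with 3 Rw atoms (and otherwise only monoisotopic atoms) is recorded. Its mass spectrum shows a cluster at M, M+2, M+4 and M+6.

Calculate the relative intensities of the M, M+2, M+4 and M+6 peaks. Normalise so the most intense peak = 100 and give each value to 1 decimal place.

32.3 : 98.5 : 100.0 : 33.8

The 3 Rw atoms are independent, so intensities follow the terms of (0.49622 + 0.50378)^3.
P(M) = 0.49622^3 = 0.122186
P(M+2) = 3 × 0.49622^2 × 0.50378^1 = 0.372144
P(M+4) = 3 × 0.49622^1 × 0.50378^2 = 0.377813
P(M+6) = 0.50378^3 = 0.127856
The M+4 peak is largest (0.377813); scaling to 100 gives 32.3 : 98.5 : 100.0 : 33.8.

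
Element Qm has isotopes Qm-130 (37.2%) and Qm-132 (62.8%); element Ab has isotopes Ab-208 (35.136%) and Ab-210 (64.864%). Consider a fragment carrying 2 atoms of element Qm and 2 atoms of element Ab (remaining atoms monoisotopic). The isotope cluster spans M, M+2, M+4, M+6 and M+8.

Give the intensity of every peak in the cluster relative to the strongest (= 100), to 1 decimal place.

Element Qm pattern (n=2): 0.138384 : 0.467232 : 0.394384
Element Ab pattern (n=2): 0.12345385 : 0.4558123 : 0.42073385
Convolve the two distributions (both contribute in 2-u steps):
  M: 0.138384×0.12345385 = 0.017084
  M+2: 0.138384×0.4558123 + 0.467232×0.12345385 = 0.120759
  M+4: 0.138384×0.42073385 + 0.467232×0.4558123 + 0.394384×0.12345385 = 0.319881
  M+6: 0.467232×0.42073385 + 0.394384×0.4558123 = 0.376345
  M+8: 0.394384×0.42073385 = 0.165931
Scale to base peak (0.376345) = 100: 4.5 : 32.1 : 85.0 : 100.0 : 44.1

4.5 : 32.1 : 85.0 : 100.0 : 44.1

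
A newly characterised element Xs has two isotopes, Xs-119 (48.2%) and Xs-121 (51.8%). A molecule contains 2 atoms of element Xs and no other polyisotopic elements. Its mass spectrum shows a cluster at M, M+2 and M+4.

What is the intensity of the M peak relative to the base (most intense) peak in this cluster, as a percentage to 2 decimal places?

Term probabilities: M 0.2323, M+2 0.4994, M+4 0.2683. Base peak = M+2.
P(M+2) = C(2,1) × 0.482^1 × 0.518^1 = 2 × 0.4820 × 0.5180 = 0.499352 (base)
P(M) = C(2,0) × 0.482^2 × 0.518^0 = 1 × 0.232324 × 1.0000 = 0.232324
Relative intensity = 0.232324 / 0.499352 × 100 = 46.53

46.53%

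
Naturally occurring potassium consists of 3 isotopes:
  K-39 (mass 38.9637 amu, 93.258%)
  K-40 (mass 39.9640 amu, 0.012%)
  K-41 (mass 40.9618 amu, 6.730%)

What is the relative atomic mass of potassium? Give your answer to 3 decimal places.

Average mass = Σ (abundance × isotope mass) = 0.93258 × 38.9637 + 0.00012 × 39.9640 + 0.06730 × 40.9618
= 36.33677 + 0.00480 + 2.75673 = 39.09830 amu

39.098 amu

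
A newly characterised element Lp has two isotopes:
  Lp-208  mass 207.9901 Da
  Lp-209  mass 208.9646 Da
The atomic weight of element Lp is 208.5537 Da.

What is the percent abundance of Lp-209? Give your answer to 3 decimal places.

With x = fraction of Lp-208 (so Lp-209 is 1 − x):
207.9901·x + 208.9646·(1 − x) = 208.5537
(207.9901 − 208.9646)·x = 208.5537 − 208.9646
x = -0.4109 / -0.9745 = 0.42165 → 42.165% Lp-208, 57.835% Lp-209.

57.835%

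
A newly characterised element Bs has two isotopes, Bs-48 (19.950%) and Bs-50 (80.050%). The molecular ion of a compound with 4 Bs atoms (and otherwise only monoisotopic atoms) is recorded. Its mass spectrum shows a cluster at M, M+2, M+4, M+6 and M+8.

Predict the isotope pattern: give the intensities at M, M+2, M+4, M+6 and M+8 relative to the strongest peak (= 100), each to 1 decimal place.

Expanding (0.19950 + 0.80050)^4:
P(M) = 0.19950^4 = 0.001584
P(M+2) = 4 × 0.19950^3 × 0.80050^1 = 0.025424
P(M+4) = 6 × 0.19950^2 × 0.80050^2 = 0.153024
P(M+6) = 4 × 0.19950^1 × 0.80050^3 = 0.409343
P(M+8) = 0.80050^4 = 0.410625
The M+8 peak is largest (0.410625); scaling to 100 gives 0.4 : 6.2 : 37.3 : 99.7 : 100.0.

0.4 : 6.2 : 37.3 : 99.7 : 100.0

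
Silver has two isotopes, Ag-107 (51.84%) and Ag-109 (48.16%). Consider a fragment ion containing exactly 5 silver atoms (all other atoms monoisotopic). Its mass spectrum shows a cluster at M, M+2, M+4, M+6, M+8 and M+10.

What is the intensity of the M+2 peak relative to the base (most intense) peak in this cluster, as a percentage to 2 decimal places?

Binomial terms of (0.5184 + 0.4816)^5: M 0.0374, M+2 0.1739, M+4 0.3231, M+6 0.3002, M+8 0.1394, M+10 0.0259 → M+4 is the base peak.
P(M+4) = C(5,2) × 0.5184^3 × 0.4816^2 = 10 × 0.13931407 × 0.23193856 = 0.323123 (base)
P(M+2) = C(5,1) × 0.5184^4 × 0.4816^1 = 5 × 0.07222041 × 0.4816 = 0.173907
Relative intensity = 0.173907 / 0.323123 × 100 = 53.82

53.82%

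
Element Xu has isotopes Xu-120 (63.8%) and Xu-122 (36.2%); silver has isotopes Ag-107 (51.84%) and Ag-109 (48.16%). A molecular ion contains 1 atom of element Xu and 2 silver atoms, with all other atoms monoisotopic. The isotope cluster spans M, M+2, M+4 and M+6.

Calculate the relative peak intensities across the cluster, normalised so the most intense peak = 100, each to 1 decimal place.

41.2 : 100.0 : 79.1 : 20.2

Element Xu pattern (n=1): 0.6380 : 0.3620
Silver pattern (n=2): 0.26873856 : 0.49932288 : 0.23193856
Convolve the two distributions (both contribute in 2-u steps):
  M: 0.6380×0.26873856 = 0.171455
  M+2: 0.6380×0.49932288 + 0.3620×0.26873856 = 0.415851
  M+4: 0.6380×0.23193856 + 0.3620×0.49932288 = 0.328732
  M+6: 0.3620×0.23193856 = 0.083962
Scale to base peak (0.415851) = 100: 41.2 : 100.0 : 79.1 : 20.2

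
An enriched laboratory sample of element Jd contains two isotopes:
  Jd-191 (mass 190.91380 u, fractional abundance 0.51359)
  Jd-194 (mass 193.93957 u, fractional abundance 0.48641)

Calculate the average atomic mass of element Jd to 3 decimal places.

Average mass = Σ (abundance × isotope mass) = 0.51359 × 190.91380 + 0.48641 × 193.93957
= 98.051419 + 94.334146 = 192.385565 u

192.386 u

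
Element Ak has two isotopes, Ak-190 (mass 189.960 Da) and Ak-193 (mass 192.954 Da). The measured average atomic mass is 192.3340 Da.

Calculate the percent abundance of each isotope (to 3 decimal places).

Ak-190: 20.708%, Ak-193: 79.292%

Let x be the fractional abundance of Ak-190; then Ak-193 has abundance 1 − x.
189.960·x + 192.954·(1 − x) = 192.3340
(189.960 − 192.954)·x = 192.3340 − 192.954
x = -0.6200 / -2.994 = 0.20708 → 20.708% Ak-190, 79.292% Ak-193.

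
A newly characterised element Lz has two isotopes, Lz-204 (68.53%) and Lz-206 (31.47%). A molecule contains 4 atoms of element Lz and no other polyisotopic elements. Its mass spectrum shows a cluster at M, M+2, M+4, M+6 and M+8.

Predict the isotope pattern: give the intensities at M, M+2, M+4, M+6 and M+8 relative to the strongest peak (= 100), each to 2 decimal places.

54.44 : 100.00 : 68.88 : 21.09 : 2.42

Expanding (0.6853 + 0.3147)^4:
P(M) = 0.6853^4 = 0.220558
P(M+2) = 4 × 0.6853^3 × 0.3147^1 = 0.405134
P(M+4) = 6 × 0.6853^2 × 0.3147^2 = 0.279066
P(M+6) = 4 × 0.6853^1 × 0.3147^3 = 0.085434
P(M+8) = 0.3147^4 = 0.009808
The M+2 peak is largest (0.405134); scaling to 100 gives 54.44 : 100.00 : 68.88 : 21.09 : 2.42.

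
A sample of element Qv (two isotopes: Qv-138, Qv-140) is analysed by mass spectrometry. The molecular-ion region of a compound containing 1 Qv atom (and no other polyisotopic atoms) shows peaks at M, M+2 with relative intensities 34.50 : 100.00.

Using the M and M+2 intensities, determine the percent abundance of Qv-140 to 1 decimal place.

Let p = fractional abundance of Qv-138. I(M+2)/I(M) = [C(1,1)·p^0·(1−p)] / p^1 = 1·(1−p)/p = 100.00/34.50 = 2.8986
(1−p)/p = 2.8986/1 = 2.8986  ⇒  p = 1/(1 + 2.8986) = 0.2565
Qv-138: 25.7%, Qv-140: 74.3%.

74.3%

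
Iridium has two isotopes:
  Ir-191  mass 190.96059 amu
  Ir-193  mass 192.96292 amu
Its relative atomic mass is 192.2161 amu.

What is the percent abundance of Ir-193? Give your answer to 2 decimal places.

With x = fraction of Ir-191 (so Ir-193 is 1 − x):
190.96059·x + 192.96292·(1 − x) = 192.2161
(190.96059 − 192.96292)·x = 192.2161 − 192.96292
x = -0.74682 / -2.00233 = 0.37298 → 37.30% Ir-191, 62.70% Ir-193.

62.70%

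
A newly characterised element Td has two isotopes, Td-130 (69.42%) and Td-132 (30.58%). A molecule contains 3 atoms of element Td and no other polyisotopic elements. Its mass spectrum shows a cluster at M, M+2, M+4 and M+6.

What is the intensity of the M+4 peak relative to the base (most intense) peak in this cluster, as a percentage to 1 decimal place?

(0.6942 + 0.3058)^3 gives M 0.3345, M+2 0.4421, M+4 0.1948, M+6 0.0286; the largest is M+2.
P(M+2) = C(3,1) × 0.6942^2 × 0.3058^1 = 3 × 0.48191364 × 0.3058 = 0.442108 (base)
P(M+4) = C(3,2) × 0.6942^1 × 0.3058^2 = 3 × 0.6942 × 0.09351364 = 0.194752
Relative intensity = 0.194752 / 0.442108 × 100 = 44.1

44.1%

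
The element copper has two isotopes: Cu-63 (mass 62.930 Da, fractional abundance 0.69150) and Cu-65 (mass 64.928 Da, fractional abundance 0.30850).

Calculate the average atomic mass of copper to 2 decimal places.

Ar = Σ fᵢ·mᵢ = 0.69150 × 62.930 + 0.30850 × 64.928
= 43.5161 + 20.0303 = 63.5464 Da

63.55 Da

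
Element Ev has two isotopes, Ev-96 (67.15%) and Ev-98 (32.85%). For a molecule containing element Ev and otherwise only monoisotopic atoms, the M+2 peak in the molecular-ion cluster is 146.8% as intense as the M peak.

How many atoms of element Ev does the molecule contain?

For n independent Ev atoms, I(M+2)/I(M) = n · (abundance Ev-98) / (abundance Ev-96) = n · 0.3285/0.6715.
n = 1.468 × 0.6715/0.3285 = 3.00 ≈ 3

3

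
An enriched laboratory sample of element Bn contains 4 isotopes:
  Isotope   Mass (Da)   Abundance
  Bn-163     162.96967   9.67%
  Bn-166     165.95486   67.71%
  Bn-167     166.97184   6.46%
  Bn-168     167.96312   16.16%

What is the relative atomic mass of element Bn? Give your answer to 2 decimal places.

166.06 Da

The abundance-weighted mean is 0.0967 × 162.96967 + 0.6771 × 165.95486 + 0.0646 × 166.97184 + 0.1616 × 167.96312
= 15.759167 + 112.368036 + 10.786381 + 27.142840 = 166.056424 Da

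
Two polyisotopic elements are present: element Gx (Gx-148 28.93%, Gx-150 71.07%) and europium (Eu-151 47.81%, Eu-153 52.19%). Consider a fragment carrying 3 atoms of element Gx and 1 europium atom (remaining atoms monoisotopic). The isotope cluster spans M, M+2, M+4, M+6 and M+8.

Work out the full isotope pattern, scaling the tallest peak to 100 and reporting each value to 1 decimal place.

Element Gx pattern (n=3): 0.02421282 : 0.17844502 : 0.43837151 : 0.35897065
Europium pattern (n=1): 0.4781 : 0.5219
Convolve the two distributions (both contribute in 2-u steps):
  M: 0.02421282×0.4781 = 0.011576
  M+2: 0.02421282×0.5219 + 0.17844502×0.4781 = 0.097951
  M+4: 0.17844502×0.5219 + 0.43837151×0.4781 = 0.302716
  M+6: 0.43837151×0.5219 + 0.35897065×0.4781 = 0.400410
  M+8: 0.35897065×0.5219 = 0.187347
Scale to base peak (0.400410) = 100: 2.9 : 24.5 : 75.6 : 100.0 : 46.8

2.9 : 24.5 : 75.6 : 100.0 : 46.8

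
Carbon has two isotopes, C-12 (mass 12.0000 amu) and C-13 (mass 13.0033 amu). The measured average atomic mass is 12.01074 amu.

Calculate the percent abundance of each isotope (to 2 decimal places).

Let x be the fractional abundance of C-12; then C-13 has abundance 1 − x.
12.0000·x + 13.0033·(1 − x) = 12.01074
(12.0000 − 13.0033)·x = 12.01074 − 13.0033
x = -0.99256 / -1.0033 = 0.98930 → 98.93% C-12, 1.07% C-13.

C-12: 98.93%, C-13: 1.07%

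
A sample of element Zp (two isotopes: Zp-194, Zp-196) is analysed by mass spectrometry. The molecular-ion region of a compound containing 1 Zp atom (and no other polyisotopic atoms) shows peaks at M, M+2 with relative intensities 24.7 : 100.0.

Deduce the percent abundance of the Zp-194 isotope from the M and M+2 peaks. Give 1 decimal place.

If p is the fraction of Zp that is Zp-194, then I(M+2)/I(M) = [C(1,1)·p^0·(1−p)] / p^1 = 1·(1−p)/p = 100.0/24.7 = 4.0486
(1−p)/p = 4.0486/1 = 4.0486  ⇒  p = 1/(1 + 4.0486) = 0.1981
Zp-194: 19.8%, Zp-196: 80.2%.

19.8%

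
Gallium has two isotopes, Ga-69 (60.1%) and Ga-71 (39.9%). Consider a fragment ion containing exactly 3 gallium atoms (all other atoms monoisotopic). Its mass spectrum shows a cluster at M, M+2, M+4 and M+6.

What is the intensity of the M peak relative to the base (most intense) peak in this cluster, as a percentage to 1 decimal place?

Term probabilities: M 0.2171, M+2 0.4324, M+4 0.2870, M+6 0.0635. Base peak = M+2.
P(M+2) = C(3,1) × 0.601^2 × 0.399^1 = 3 × 0.361201 × 0.3990 = 0.432358 (base)
P(M) = C(3,0) × 0.601^3 × 0.399^0 = 1 × 0.2170818 × 1.0000 = 0.217082
Relative intensity = 0.217082 / 0.432358 × 100 = 50.2

50.2%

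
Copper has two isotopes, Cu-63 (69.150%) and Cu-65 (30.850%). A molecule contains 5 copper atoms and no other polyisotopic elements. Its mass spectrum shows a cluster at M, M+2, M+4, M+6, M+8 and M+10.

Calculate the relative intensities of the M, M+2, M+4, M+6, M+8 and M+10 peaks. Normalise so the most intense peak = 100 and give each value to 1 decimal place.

Expanding (0.69150 + 0.30850)^5:
P(M) = 0.69150^5 = 0.158111
P(M+2) = 5 × 0.69150^4 × 0.30850^1 = 0.352691
P(M+4) = 10 × 0.69150^3 × 0.30850^2 = 0.314693
P(M+6) = 10 × 0.69150^2 × 0.30850^3 = 0.140394
P(M+8) = 5 × 0.69150^1 × 0.30850^4 = 0.031317
P(M+10) = 0.30850^5 = 0.002794
The M+2 peak is largest (0.352691); scaling to 100 gives 44.8 : 100.0 : 89.2 : 39.8 : 8.9 : 0.8.

44.8 : 100.0 : 89.2 : 39.8 : 8.9 : 0.8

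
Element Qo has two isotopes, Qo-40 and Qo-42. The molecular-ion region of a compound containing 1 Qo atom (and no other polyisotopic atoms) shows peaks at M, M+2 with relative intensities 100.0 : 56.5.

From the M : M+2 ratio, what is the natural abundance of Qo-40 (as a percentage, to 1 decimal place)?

Let p = fractional abundance of Qo-40. I(M+2)/I(M) = [C(1,1)·p^0·(1−p)] / p^1 = 1·(1−p)/p = 56.5/100.0 = 0.5650
(1−p)/p = 0.5650/1 = 0.5650  ⇒  p = 1/(1 + 0.5650) = 0.6390
Qo-40: 63.9%, Qo-42: 36.1%.

63.9%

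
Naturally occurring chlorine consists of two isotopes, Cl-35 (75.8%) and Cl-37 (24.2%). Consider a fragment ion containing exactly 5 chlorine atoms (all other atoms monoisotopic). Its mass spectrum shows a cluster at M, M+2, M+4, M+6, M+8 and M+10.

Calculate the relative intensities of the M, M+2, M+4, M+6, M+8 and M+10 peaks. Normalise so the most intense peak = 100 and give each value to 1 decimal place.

62.6 : 100.0 : 63.9 : 20.4 : 3.3 : 0.2

Each Cl atom is independently Cl-35 (p = 0.758) or Cl-37 (q = 0.242); the cluster is the binomial expansion (p + q)^5.
P(M) = 0.758^5 = 0.250234
P(M+2) = 5 × 0.758^4 × 0.242^1 = 0.399450
P(M+4) = 10 × 0.758^3 × 0.242^2 = 0.255058
P(M+6) = 10 × 0.758^2 × 0.242^3 = 0.081430
P(M+8) = 5 × 0.758^1 × 0.242^4 = 0.012999
P(M+10) = 0.242^5 = 0.000830
The M+2 peak is largest (0.399450); scaling to 100 gives 62.6 : 100.0 : 63.9 : 20.4 : 3.3 : 0.2.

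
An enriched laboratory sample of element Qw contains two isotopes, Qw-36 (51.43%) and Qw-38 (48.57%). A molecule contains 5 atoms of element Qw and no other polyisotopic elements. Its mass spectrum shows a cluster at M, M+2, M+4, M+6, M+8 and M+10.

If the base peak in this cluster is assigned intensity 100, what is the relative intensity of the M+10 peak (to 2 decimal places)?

(0.5143 + 0.4857)^5 gives M 0.0360, M+2 0.1699, M+4 0.3209, M+6 0.3031, M+8 0.1431, M+10 0.0270; the largest is M+4.
P(M+4) = C(5,2) × 0.5143^3 × 0.4857^2 = 10 × 0.13603466 × 0.23590449 = 0.320912 (base)
P(M+10) = C(5,5) × 0.5143^0 × 0.4857^5 = 1 × 1.0000 × 0.02702966 = 0.027030
Relative intensity = 0.027030 / 0.320912 × 100 = 8.42

8.42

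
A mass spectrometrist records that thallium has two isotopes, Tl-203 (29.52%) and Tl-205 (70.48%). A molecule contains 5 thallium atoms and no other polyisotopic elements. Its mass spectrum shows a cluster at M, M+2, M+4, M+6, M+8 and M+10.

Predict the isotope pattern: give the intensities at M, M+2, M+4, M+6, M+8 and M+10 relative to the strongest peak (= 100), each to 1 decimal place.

Each Tl atom is independently Tl-203 (p = 0.2952) or Tl-205 (q = 0.7048); the cluster is the binomial expansion (p + q)^5.
P(M) = 0.2952^5 = 0.002242
P(M+2) = 5 × 0.2952^4 × 0.7048^1 = 0.026761
P(M+4) = 10 × 0.2952^3 × 0.7048^2 = 0.127785
P(M+6) = 10 × 0.2952^2 × 0.7048^3 = 0.305092
P(M+8) = 5 × 0.2952^1 × 0.7048^4 = 0.364208
P(M+10) = 0.7048^5 = 0.173912
The M+8 peak is largest (0.364208); scaling to 100 gives 0.6 : 7.3 : 35.1 : 83.8 : 100.0 : 47.8.

0.6 : 7.3 : 35.1 : 83.8 : 100.0 : 47.8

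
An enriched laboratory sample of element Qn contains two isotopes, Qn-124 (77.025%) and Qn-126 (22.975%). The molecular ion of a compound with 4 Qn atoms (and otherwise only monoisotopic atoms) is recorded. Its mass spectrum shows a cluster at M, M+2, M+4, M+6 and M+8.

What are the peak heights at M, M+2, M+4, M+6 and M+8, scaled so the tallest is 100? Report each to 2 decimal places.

83.81 : 100.00 : 44.74 : 8.90 : 0.66

Each Qn atom is independently Qn-124 (p = 0.77025) or Qn-126 (q = 0.22975); the cluster is the binomial expansion (p + q)^4.
P(M) = 0.77025^4 = 0.351987
P(M+2) = 4 × 0.77025^3 × 0.22975^1 = 0.419963
P(M+4) = 6 × 0.77025^2 × 0.22975^2 = 0.187900
P(M+6) = 4 × 0.77025^1 × 0.22975^3 = 0.037364
P(M+8) = 0.22975^4 = 0.002786
The M+2 peak is largest (0.419963); scaling to 100 gives 83.81 : 100.00 : 44.74 : 8.90 : 0.66.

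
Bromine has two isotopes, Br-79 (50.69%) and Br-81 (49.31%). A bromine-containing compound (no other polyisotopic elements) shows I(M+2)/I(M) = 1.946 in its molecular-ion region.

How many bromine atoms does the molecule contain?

2

With n Br atoms, P(M+2)/P(M) = C(n,1)·p^(n−1)q / p^n = n·q/p = n · 0.4931/0.5069.
n = 1.946 × 0.5069/0.4931 = 2.00 ≈ 2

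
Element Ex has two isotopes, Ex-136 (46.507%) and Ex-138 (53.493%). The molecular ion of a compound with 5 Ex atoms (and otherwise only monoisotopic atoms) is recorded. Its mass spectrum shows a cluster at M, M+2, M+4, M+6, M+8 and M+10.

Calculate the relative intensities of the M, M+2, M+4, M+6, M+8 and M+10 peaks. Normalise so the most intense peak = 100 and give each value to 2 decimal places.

The 5 Ex atoms are independent, so intensities follow the terms of (0.46507 + 0.53493)^5.
P(M) = 0.46507^5 = 0.021757
P(M+2) = 5 × 0.46507^4 × 0.53493^1 = 0.125124
P(M+4) = 10 × 0.46507^3 × 0.53493^2 = 0.287839
P(M+6) = 10 × 0.46507^2 × 0.53493^3 = 0.331076
P(M+8) = 5 × 0.46507^1 × 0.53493^4 = 0.190404
P(M+10) = 0.53493^5 = 0.043801
The M+6 peak is largest (0.331076); scaling to 100 gives 6.57 : 37.79 : 86.94 : 100.00 : 57.51 : 13.23.

6.57 : 37.79 : 86.94 : 100.00 : 57.51 : 13.23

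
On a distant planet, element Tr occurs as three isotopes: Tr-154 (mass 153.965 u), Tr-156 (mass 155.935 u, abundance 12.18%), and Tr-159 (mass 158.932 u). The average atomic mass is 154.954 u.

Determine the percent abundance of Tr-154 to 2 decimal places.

72.74%

Let x and y be the fractions of Tr-154 and Tr-159. Then x + y = 1 − 0.1218 = 0.8782 and 153.965x + 158.932y = 154.954 − 0.1218×155.935 = 135.961117.
Substituting: 153.965x + 158.932(0.8782 − x) = 135.961117
(153.965 − 158.932)x = -3.6129654  ⇒  x = 0.72739, y = 0.15081
Tr-154: 72.74%, Tr-159: 15.08%.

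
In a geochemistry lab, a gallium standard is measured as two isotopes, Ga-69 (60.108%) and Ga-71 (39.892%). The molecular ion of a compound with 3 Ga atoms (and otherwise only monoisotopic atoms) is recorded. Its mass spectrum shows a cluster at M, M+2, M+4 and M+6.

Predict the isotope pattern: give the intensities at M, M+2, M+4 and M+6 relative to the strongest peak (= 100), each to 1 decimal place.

50.2 : 100.0 : 66.4 : 14.7

The 3 Ga atoms are independent, so intensities follow the terms of (0.60108 + 0.39892)^3.
P(M) = 0.60108^3 = 0.217169
P(M+2) = 3 × 0.60108^2 × 0.39892^1 = 0.432386
P(M+4) = 3 × 0.60108^1 × 0.39892^2 = 0.286963
P(M+6) = 0.39892^3 = 0.063483
The M+2 peak is largest (0.432386); scaling to 100 gives 50.2 : 100.0 : 66.4 : 14.7.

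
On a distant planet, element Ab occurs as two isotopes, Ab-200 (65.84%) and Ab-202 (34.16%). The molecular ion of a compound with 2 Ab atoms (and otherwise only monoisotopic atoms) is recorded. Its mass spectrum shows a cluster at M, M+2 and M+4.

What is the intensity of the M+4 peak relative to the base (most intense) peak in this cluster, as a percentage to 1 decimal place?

(0.6584 + 0.3416)^2 gives M 0.4335, M+2 0.4498, M+4 0.1167; the largest is M+2.
P(M+2) = C(2,1) × 0.6584^1 × 0.3416^1 = 2 × 0.6584 × 0.3416 = 0.449819 (base)
P(M+4) = C(2,2) × 0.6584^0 × 0.3416^2 = 1 × 1.0000 × 0.11669056 = 0.116691
Relative intensity = 0.116691 / 0.449819 × 100 = 25.9

25.9%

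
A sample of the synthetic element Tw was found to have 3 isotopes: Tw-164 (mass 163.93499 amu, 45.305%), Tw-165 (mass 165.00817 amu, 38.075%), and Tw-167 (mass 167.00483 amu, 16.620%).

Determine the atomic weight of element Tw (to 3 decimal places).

Weight each isotope mass by its fractional abundance: 0.45305 × 163.93499 + 0.38075 × 165.00817 + 0.16620 × 167.00483
= 74.270747 + 62.826861 + 27.756203 = 164.853811 amu

164.854 amu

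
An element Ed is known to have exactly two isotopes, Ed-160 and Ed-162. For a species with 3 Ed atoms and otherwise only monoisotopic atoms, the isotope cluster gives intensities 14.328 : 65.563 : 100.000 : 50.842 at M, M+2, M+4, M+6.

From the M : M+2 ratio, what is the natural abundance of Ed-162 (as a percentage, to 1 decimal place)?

60.4%

Write p for the Ed-160 fraction. I(M+2)/I(M) = [C(3,1)·p^2·(1−p)] / p^3 = 3·(1−p)/p = 65.563/14.328 = 4.5759
(1−p)/p = 4.5759/3 = 1.5253  ⇒  p = 1/(1 + 1.5253) = 0.3960
Ed-160: 39.6%, Ed-162: 60.4%.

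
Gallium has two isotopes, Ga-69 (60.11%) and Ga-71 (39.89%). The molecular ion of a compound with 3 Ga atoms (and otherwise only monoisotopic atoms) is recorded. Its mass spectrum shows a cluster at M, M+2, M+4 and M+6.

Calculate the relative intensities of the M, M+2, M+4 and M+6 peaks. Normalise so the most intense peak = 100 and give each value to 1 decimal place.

50.2 : 100.0 : 66.4 : 14.7

Each Ga atom is independently Ga-69 (p = 0.6011) or Ga-71 (q = 0.3989); the cluster is the binomial expansion (p + q)^3.
P(M) = 0.6011^3 = 0.217190
P(M+2) = 3 × 0.6011^2 × 0.3989^1 = 0.432393
P(M+4) = 3 × 0.6011^1 × 0.3989^2 = 0.286943
P(M+6) = 0.3989^3 = 0.063473
The M+2 peak is largest (0.432393); scaling to 100 gives 50.2 : 100.0 : 66.4 : 14.7.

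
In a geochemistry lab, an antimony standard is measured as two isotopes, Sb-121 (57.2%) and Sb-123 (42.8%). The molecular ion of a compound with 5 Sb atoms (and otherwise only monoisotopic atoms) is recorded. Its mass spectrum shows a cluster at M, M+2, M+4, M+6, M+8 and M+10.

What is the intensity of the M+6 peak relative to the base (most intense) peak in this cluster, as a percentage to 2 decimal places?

(0.572 + 0.428)^5 gives M 0.0612, M+2 0.2291, M+4 0.3428, M+6 0.2565, M+8 0.0960, M+10 0.0144; the largest is M+4.
P(M+4) = C(5,2) × 0.572^3 × 0.428^2 = 10 × 0.18714925 × 0.183184 = 0.342827 (base)
P(M+6) = C(5,3) × 0.572^2 × 0.428^3 = 10 × 0.327184 × 0.07840275 = 0.256521
Relative intensity = 0.256521 / 0.342827 × 100 = 74.83

74.83%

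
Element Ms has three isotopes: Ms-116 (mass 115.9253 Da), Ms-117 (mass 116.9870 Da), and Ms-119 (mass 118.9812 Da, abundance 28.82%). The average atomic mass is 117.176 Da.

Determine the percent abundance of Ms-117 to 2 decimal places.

34.85%

Let x and y be the fractions of Ms-116 and Ms-117. Then x + y = 1 − 0.2882 = 0.7118 and 115.9253x + 116.9870y = 117.176 − 0.2882×118.9812 = 82.88561816.
Substituting: 115.9253x + 116.9870(0.7118 − x) = 82.88561816
(115.9253 − 116.9870)x = -0.38572844  ⇒  x = 0.36331, y = 0.34849
Ms-116: 36.33%, Ms-117: 34.85%.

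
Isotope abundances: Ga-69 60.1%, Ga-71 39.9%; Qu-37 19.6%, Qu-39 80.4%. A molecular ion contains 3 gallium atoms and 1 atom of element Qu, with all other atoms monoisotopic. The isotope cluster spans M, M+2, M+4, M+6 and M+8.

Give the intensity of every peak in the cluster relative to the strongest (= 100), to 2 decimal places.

10.53 : 64.20 : 100.00 : 60.22 : 12.65

Gallium pattern (n=3): 0.2170818 : 0.4323576 : 0.2870394 : 0.0635212
Element Qu pattern (n=1): 0.1960 : 0.8040
Convolve the two distributions (both contribute in 2-u steps):
  M: 0.2170818×0.1960 = 0.042548
  M+2: 0.2170818×0.8040 + 0.4323576×0.1960 = 0.259276
  M+4: 0.4323576×0.8040 + 0.2870394×0.1960 = 0.403875
  M+6: 0.2870394×0.8040 + 0.0635212×0.1960 = 0.243230
  M+8: 0.0635212×0.8040 = 0.051071
Scale to base peak (0.403875) = 100: 10.53 : 64.20 : 100.00 : 60.22 : 12.65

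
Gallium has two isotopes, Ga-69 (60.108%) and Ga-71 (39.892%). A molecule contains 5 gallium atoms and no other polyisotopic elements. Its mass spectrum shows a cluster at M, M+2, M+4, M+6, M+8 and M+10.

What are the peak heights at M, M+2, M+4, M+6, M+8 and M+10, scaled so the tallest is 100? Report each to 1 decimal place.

The 5 Ga atoms are independent, so intensities follow the terms of (0.60108 + 0.39892)^5.
P(M) = 0.60108^5 = 0.078462
P(M+2) = 5 × 0.60108^4 × 0.39892^1 = 0.260366
P(M+4) = 10 × 0.60108^3 × 0.39892^2 = 0.345596
P(M+6) = 10 × 0.60108^2 × 0.39892^3 = 0.229362
P(M+8) = 5 × 0.60108^1 × 0.39892^4 = 0.076111
P(M+10) = 0.39892^5 = 0.010103
The M+4 peak is largest (0.345596); scaling to 100 gives 22.7 : 75.3 : 100.0 : 66.4 : 22.0 : 2.9.

22.7 : 75.3 : 100.0 : 66.4 : 22.0 : 2.9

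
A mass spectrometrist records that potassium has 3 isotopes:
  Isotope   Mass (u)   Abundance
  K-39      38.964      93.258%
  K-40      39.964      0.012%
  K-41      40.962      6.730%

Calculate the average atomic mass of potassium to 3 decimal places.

Ar = Σ fᵢ·mᵢ = 0.93258 × 38.964 + 0.00012 × 39.964 + 0.06730 × 40.962
= 36.3370 + 0.0048 + 2.7567 = 39.0985 u

39.099 u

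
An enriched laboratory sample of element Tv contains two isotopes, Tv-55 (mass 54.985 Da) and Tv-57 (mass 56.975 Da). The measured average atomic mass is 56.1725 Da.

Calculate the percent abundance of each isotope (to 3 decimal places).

With x = fraction of Tv-55 (so Tv-57 is 1 − x):
54.985·x + 56.975·(1 − x) = 56.1725
(54.985 − 56.975)·x = 56.1725 − 56.975
x = -0.8025 / -1.990 = 0.40327 → 40.327% Tv-55, 59.673% Tv-57.

Tv-55: 40.327%, Tv-57: 59.673%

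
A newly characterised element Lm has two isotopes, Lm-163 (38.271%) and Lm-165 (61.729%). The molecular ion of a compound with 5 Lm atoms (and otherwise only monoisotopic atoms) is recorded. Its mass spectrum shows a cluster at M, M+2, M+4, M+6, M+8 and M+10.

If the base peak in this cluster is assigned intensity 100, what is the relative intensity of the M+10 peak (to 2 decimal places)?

(0.38271 + 0.61729)^5 gives M 0.0082, M+2 0.0662, M+4 0.2136, M+6 0.3445, M+8 0.2778, M+10 0.0896; the largest is M+6.
P(M+6) = C(5,3) × 0.38271^2 × 0.61729^3 = 10 × 0.14646694 × 0.23521647 = 0.344514 (base)
P(M+10) = C(5,5) × 0.38271^0 × 0.61729^5 = 1 × 1.0000 × 0.08962852 = 0.089629
Relative intensity = 0.089629 / 0.344514 × 100 = 26.02

26.02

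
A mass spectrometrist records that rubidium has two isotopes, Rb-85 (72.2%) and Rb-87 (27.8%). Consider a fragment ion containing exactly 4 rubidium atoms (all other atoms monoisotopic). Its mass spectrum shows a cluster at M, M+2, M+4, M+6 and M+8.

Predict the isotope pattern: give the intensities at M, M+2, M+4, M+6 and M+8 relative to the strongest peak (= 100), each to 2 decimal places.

64.93 : 100.00 : 57.76 : 14.83 : 1.43

Each Rb atom is independently Rb-85 (p = 0.722) or Rb-87 (q = 0.278); the cluster is the binomial expansion (p + q)^4.
P(M) = 0.722^4 = 0.271737
P(M+2) = 4 × 0.722^3 × 0.278^1 = 0.418520
P(M+4) = 6 × 0.722^2 × 0.278^2 = 0.241721
P(M+6) = 4 × 0.722^1 × 0.278^3 = 0.062049
P(M+8) = 0.278^4 = 0.005973
The M+2 peak is largest (0.418520); scaling to 100 gives 64.93 : 100.00 : 57.76 : 14.83 : 1.43.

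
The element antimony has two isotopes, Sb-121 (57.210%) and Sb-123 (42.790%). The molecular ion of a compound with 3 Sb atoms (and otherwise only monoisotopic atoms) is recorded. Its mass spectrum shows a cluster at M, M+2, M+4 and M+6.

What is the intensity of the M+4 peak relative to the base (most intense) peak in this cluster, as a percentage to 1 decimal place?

74.8%

(0.57210 + 0.42790)^3 gives M 0.1872, M+2 0.4202, M+4 0.3143, M+6 0.0783; the largest is M+2.
P(M+2) = C(3,1) × 0.57210^2 × 0.42790^1 = 3 × 0.32729841 × 0.4279 = 0.420153 (base)
P(M+4) = C(3,2) × 0.57210^1 × 0.42790^2 = 3 × 0.5721 × 0.18309841 = 0.314252
Relative intensity = 0.314252 / 0.420153 × 100 = 74.8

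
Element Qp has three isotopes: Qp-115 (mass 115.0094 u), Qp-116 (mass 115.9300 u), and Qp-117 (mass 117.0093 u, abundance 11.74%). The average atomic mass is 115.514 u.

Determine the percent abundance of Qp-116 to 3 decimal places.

The remaining 88.26% is split between Qp-115 (fraction x) and Qp-116 (fraction 0.8826 − x).
Substituting: 115.0094x + 115.9300(0.8826 − x) = 101.77710818
(115.0094 − 115.9300)x = -0.54270982  ⇒  x = 0.58952, y = 0.29308
Qp-115: 58.952%, Qp-116: 29.308%.

29.308%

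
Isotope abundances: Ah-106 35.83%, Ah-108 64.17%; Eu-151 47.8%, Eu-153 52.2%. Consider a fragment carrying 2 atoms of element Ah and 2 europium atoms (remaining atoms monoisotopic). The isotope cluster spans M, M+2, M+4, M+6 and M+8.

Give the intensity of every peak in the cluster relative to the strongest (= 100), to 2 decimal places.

8.18 : 47.17 : 100.00 : 92.26 : 31.29

Element Ah pattern (n=2): 0.12837889 : 0.45984222 : 0.41177889
Europium pattern (n=2): 0.228484 : 0.499032 : 0.272484
Convolve the two distributions (both contribute in 2-u steps):
  M: 0.12837889×0.228484 = 0.029333
  M+2: 0.12837889×0.499032 + 0.45984222×0.228484 = 0.169132
  M+4: 0.12837889×0.272484 + 0.45984222×0.499032 + 0.41177889×0.228484 = 0.358542
  M+6: 0.45984222×0.272484 + 0.41177889×0.499032 = 0.330790
  M+8: 0.41177889×0.272484 = 0.112203
Scale to base peak (0.358542) = 100: 8.18 : 47.17 : 100.00 : 92.26 : 31.29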